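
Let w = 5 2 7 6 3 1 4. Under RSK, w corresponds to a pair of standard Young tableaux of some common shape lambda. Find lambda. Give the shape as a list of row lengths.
Row-insert each entry into an empty tableau.

After inserting 5: P = [[5]].
After inserting 2: P = [[2], [5]].
After inserting 7: P = [[2, 7], [5]].
After inserting 6: P = [[2, 6], [5, 7]].
After inserting 3: P = [[2, 3], [5, 6], [7]].
After inserting 1: P = [[1, 3], [2, 6], [5], [7]].
After inserting 4: P = [[1, 3, 4], [2, 6], [5], [7]].

The final insertion tableau P = [[1, 3, 4], [2, 6], [5], [7]] has shape [3, 2, 1, 1].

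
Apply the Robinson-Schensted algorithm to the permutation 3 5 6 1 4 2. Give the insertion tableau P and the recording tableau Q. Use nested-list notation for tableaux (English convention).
P = [[1, 2, 6], [3, 4], [5]], Q = [[1, 2, 3], [4, 5], [6]]

Insert each entry of the permutation into P by Schensted row insertion, recording in Q the position of each new cell.

Insert 3: appended to row 1. P = [[3]].
Insert 5: appended to row 1. P = [[3, 5]].
Insert 6: appended to row 1. P = [[3, 5, 6]].
Insert 1: 1 bumps 3 from row 1; 3 starts row 2. P = [[1, 5, 6], [3]].
Insert 4: 4 bumps 5 from row 1; 5 appends to row 2. P = [[1, 4, 6], [3, 5]].
Insert 2: 2 bumps 4 from row 1; 4 bumps 5 from row 2; 5 starts row 3. P = [[1, 2, 6], [3, 4], [5]].

So P = [[1, 2, 6], [3, 4], [5]], Q = [[1, 2, 3], [4, 5], [6]].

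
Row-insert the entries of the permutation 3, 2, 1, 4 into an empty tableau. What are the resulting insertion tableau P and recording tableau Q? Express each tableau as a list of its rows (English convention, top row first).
P = [[1, 4], [2], [3]], Q = [[1, 4], [2], [3]]

Insert each entry of the permutation into P by Schensted row insertion, recording in Q the position of each new cell.

After inserting 3: P = [[3]].
After inserting 2: P = [[2], [3]].
After inserting 1: P = [[1], [2], [3]].
After inserting 4: P = [[1, 4], [2], [3]].

So P = [[1, 4], [2], [3]], Q = [[1, 4], [2], [3]].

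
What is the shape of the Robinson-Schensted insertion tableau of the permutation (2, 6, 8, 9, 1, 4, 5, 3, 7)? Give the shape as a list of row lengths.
Row-insert each entry into an empty tableau.

After inserting 2: P = [[2]].
After inserting 6: P = [[2, 6]].
After inserting 8: P = [[2, 6, 8]].
After inserting 9: P = [[2, 6, 8, 9]].
After inserting 1: P = [[1, 6, 8, 9], [2]].
After inserting 4: P = [[1, 4, 8, 9], [2, 6]].
After inserting 5: P = [[1, 4, 5, 9], [2, 6, 8]].
After inserting 3: P = [[1, 3, 5, 9], [2, 4, 8], [6]].
After inserting 7: P = [[1, 3, 5, 7], [2, 4, 8, 9], [6]].

The final insertion tableau P = [[1, 3, 5, 7], [2, 4, 8, 9], [6]] has shape [4, 4, 1].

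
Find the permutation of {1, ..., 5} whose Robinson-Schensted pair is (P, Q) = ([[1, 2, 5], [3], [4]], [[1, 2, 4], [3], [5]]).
1 4 3 5 2

Reverse RSK: for i = n, n-1, ..., 1, locate i in Q, remove the corresponding corner cell from P, and reverse-bump its entry up through P; the value ejected from row 1 is w(i).

So w = 1 4 3 5 2.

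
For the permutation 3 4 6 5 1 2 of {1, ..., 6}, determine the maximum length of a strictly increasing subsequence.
3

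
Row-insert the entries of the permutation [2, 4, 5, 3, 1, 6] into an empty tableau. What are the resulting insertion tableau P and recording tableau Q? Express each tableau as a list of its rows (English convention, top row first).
P = [[1, 3, 5, 6], [2], [4]], Q = [[1, 2, 3, 6], [4], [5]]

Insert each entry of the permutation into P by Schensted row insertion, recording in Q the position of each new cell.

Insert 2: appended to row 1. P = [[2]].
Insert 4: appended to row 1. P = [[2, 4]].
Insert 5: appended to row 1. P = [[2, 4, 5]].
Insert 3: 3 bumps 4 from row 1; 4 starts row 2. P = [[2, 3, 5], [4]].
Insert 1: 1 bumps 2 from row 1; 2 bumps 4 from row 2; 4 starts row 3. P = [[1, 3, 5], [2], [4]].
Insert 6: appended to row 1. P = [[1, 3, 5, 6], [2], [4]].

So P = [[1, 3, 5, 6], [2], [4]], Q = [[1, 2, 3, 6], [4], [5]].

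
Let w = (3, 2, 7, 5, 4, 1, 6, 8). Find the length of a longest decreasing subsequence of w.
4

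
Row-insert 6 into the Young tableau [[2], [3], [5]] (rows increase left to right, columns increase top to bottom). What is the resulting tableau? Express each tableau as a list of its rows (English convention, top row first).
6 is larger than every entry of row 1, so it is appended to row 1. The new tableau is [[2, 6], [3], [5]].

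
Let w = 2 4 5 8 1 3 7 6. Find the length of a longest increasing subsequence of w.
4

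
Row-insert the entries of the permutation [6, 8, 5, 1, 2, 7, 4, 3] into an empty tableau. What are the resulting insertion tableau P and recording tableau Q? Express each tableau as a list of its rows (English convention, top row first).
Insert each entry of the permutation into P by Schensted row insertion, recording in Q the position of each new cell.

Insert 6: appended to row 1. P = [[6]].
Insert 8: appended to row 1. P = [[6, 8]].
Insert 5: 5 bumps 6 from row 1; 6 starts row 2. P = [[5, 8], [6]].
Insert 1: 1 bumps 5 from row 1; 5 bumps 6 from row 2; 6 starts row 3. P = [[1, 8], [5], [6]].
Insert 2: 2 bumps 8 from row 1; 8 appends to row 2. P = [[1, 2], [5, 8], [6]].
Insert 7: appended to row 1. P = [[1, 2, 7], [5, 8], [6]].
Insert 4: 4 bumps 7 from row 1; 7 bumps 8 from row 2; 8 appends to row 3. P = [[1, 2, 4], [5, 7], [6, 8]].
Insert 3: 3 bumps 4 from row 1; 4 bumps 5 from row 2; 5 bumps 6 from row 3; 6 starts row 4. P = [[1, 2, 3], [4, 7], [5, 8], [6]].

So P = [[1, 2, 3], [4, 7], [5, 8], [6]], Q = [[1, 2, 6], [3, 5], [4, 7], [8]].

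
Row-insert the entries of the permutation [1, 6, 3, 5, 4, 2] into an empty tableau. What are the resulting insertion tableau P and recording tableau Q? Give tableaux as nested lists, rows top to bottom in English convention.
P = [[1, 2, 4], [3], [5], [6]], Q = [[1, 2, 4], [3], [5], [6]]

Insert each entry of the permutation into P by Schensted row insertion, recording in Q the position of each new cell.

Insert 1: appended to row 1. P = [[1]].
Insert 6: appended to row 1. P = [[1, 6]].
Insert 3: 3 bumps 6 from row 1; 6 starts row 2. P = [[1, 3], [6]].
Insert 5: appended to row 1. P = [[1, 3, 5], [6]].
Insert 4: 4 bumps 5 from row 1; 5 bumps 6 from row 2; 6 starts row 3. P = [[1, 3, 4], [5], [6]].
Insert 2: 2 bumps 3 from row 1; 3 bumps 5 from row 2; 5 bumps 6 from row 3; 6 starts row 4. P = [[1, 2, 4], [3], [5], [6]].

So P = [[1, 2, 4], [3], [5], [6]], Q = [[1, 2, 4], [3], [5], [6]].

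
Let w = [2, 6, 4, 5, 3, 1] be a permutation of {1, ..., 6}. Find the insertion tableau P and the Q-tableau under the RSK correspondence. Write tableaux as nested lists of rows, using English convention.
Insert each entry of the permutation into P by Schensted row insertion, recording in Q the position of each new cell.

Insert 2: appended to row 1. P = [[2]], Q = [[1]].
Insert 6: appended to row 1. P = [[2, 6]], Q = [[1, 2]].
Insert 4: 4 bumps 6 from row 1; 6 starts row 2. P = [[2, 4], [6]], Q = [[1, 2], [3]].
Insert 5: appended to row 1. P = [[2, 4, 5], [6]], Q = [[1, 2, 4], [3]].
Insert 3: 3 bumps 4 from row 1; 4 bumps 6 from row 2; 6 starts row 3. P = [[2, 3, 5], [4], [6]], Q = [[1, 2, 4], [3], [5]].
Insert 1: 1 bumps 2 from row 1; 2 bumps 4 from row 2; 4 bumps 6 from row 3; 6 starts row 4. P = [[1, 3, 5], [2], [4], [6]], Q = [[1, 2, 4], [3], [5], [6]].

So P = [[1, 3, 5], [2], [4], [6]], Q = [[1, 2, 4], [3], [5], [6]].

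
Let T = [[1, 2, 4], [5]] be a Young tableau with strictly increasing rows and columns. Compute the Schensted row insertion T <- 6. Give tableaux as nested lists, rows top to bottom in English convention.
6 is larger than every entry of row 1, so it is appended to row 1. The new tableau is [[1, 2, 4, 6], [5]].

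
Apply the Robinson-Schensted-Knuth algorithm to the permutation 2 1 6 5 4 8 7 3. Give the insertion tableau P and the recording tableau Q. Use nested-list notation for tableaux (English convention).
P = [[1, 3, 7], [2, 4, 8], [5], [6]], Q = [[1, 3, 6], [2, 4, 7], [5], [8]]

Insert each entry of the permutation into P by Schensted row insertion, recording in Q the position of each new cell.

Insert 2: appended to row 1. P = [[2]].
Insert 1: 1 bumps 2 from row 1; 2 starts row 2. P = [[1], [2]].
Insert 6: appended to row 1. P = [[1, 6], [2]].
Insert 5: 5 bumps 6 from row 1; 6 appends to row 2. P = [[1, 5], [2, 6]].
Insert 4: 4 bumps 5 from row 1; 5 bumps 6 from row 2; 6 starts row 3. P = [[1, 4], [2, 5], [6]].
Insert 8: appended to row 1. P = [[1, 4, 8], [2, 5], [6]].
Insert 7: 7 bumps 8 from row 1; 8 appends to row 2. P = [[1, 4, 7], [2, 5, 8], [6]].
Insert 3: 3 bumps 4 from row 1; 4 bumps 5 from row 2; 5 bumps 6 from row 3; 6 starts row 4. P = [[1, 3, 7], [2, 4, 8], [5], [6]].

So P = [[1, 3, 7], [2, 4, 8], [5], [6]], Q = [[1, 3, 6], [2, 4, 7], [5], [8]].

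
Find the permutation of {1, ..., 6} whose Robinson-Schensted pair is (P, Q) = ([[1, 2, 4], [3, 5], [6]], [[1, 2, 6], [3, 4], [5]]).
3 6 1 5 2 4

Reverse the RSK construction: for i from n down to 1, find the cell of Q containing i, remove the entry at that cell from P, and reverse-bump it up through P; the value ejected from row 1 is w(i).

Step i=6: Q has 6 at row 1, column 3; remove that cell from P, ejecting 4. So w(6) = 4. P is now [[1, 2], [3, 5], [6]].
Step i=5: Q has 5 at row 3, column 1; remove 6 from row 3 of P and reverse-bump: 6 enters row 2 and ejects 5; 5 enters row 1 and ejects 2. So w(5) = 2. P is now [[1, 5], [3, 6]].
Step i=4: Q has 4 at row 2, column 2; remove 6 from row 2 of P and reverse-bump: 6 enters row 1 and ejects 5. So w(4) = 5. P is now [[1, 6], [3]].
Step i=3: Q has 3 at row 2, column 1; remove 3 from row 2 of P and reverse-bump: 3 enters row 1 and ejects 1. So w(3) = 1. P is now [[3, 6]].
Step i=2: Q has 2 at row 1, column 2; remove that cell from P, ejecting 6. So w(2) = 6. P is now [[3]].
Step i=1: Q has 1 at row 1, column 1; remove that cell from P, ejecting 3. So w(1) = 3. P is now [].

So w = 3 6 1 5 2 4.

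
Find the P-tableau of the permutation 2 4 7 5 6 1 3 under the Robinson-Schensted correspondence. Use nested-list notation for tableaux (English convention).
P = [[1, 3, 5, 6], [2, 4], [7]]

Insert 2: appended to row 1. P = [[2]].
Insert 4: appended to row 1. P = [[2, 4]].
Insert 7: appended to row 1. P = [[2, 4, 7]].
Insert 5: 5 bumps 7 from row 1; 7 starts row 2. P = [[2, 4, 5], [7]].
Insert 6: appended to row 1. P = [[2, 4, 5, 6], [7]].
Insert 1: 1 bumps 2 from row 1; 2 bumps 7 from row 2; 7 starts row 3. P = [[1, 4, 5, 6], [2], [7]].
Insert 3: 3 bumps 4 from row 1; 4 appends to row 2. P = [[1, 3, 5, 6], [2, 4], [7]].

So P = [[1, 3, 5, 6], [2, 4], [7]].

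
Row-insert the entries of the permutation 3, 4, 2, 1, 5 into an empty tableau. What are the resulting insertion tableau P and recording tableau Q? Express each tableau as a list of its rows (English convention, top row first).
Insert each entry of the permutation into P by Schensted row insertion, recording in Q the position of each new cell.

Insert 3: appended to row 1. P = [[3]].
Insert 4: appended to row 1. P = [[3, 4]].
Insert 2: 2 bumps 3 from row 1; 3 starts row 2. P = [[2, 4], [3]].
Insert 1: 1 bumps 2 from row 1; 2 bumps 3 from row 2; 3 starts row 3. P = [[1, 4], [2], [3]].
Insert 5: appended to row 1. P = [[1, 4, 5], [2], [3]].

So P = [[1, 4, 5], [2], [3]], Q = [[1, 2, 5], [3], [4]].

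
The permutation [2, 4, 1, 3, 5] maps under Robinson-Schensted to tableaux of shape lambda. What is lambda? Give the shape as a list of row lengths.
RSK row insertion gives P = [[1, 3, 5], [2, 4]], which has shape [3, 2].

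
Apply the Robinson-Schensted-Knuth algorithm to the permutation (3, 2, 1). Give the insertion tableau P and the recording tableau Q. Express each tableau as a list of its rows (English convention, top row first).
P = [[1], [2], [3]], Q = [[1], [2], [3]]

Insert each entry of the permutation into P by Schensted row insertion, recording in Q the position of each new cell.

After inserting 3: P = [[3]].
After inserting 2: P = [[2], [3]].
After inserting 1: P = [[1], [2], [3]].

So P = [[1], [2], [3]], Q = [[1], [2], [3]].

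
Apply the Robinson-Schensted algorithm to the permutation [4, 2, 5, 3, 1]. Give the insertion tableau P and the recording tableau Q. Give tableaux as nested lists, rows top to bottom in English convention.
Insert each entry of the permutation into P by Schensted row insertion, recording in Q the position of each new cell.

Insert 4: appended to row 1. P = [[4]], Q = [[1]].
Insert 2: 2 bumps 4 from row 1; 4 starts row 2. P = [[2], [4]], Q = [[1], [2]].
Insert 5: appended to row 1. P = [[2, 5], [4]], Q = [[1, 3], [2]].
Insert 3: 3 bumps 5 from row 1; 5 appends to row 2. P = [[2, 3], [4, 5]], Q = [[1, 3], [2, 4]].
Insert 1: 1 bumps 2 from row 1; 2 bumps 4 from row 2; 4 starts row 3. P = [[1, 3], [2, 5], [4]], Q = [[1, 3], [2, 4], [5]].

So P = [[1, 3], [2, 5], [4]], Q = [[1, 3], [2, 4], [5]].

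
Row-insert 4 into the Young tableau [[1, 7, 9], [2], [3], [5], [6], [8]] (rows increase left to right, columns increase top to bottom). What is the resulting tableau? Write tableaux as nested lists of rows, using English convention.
In row 1, 4 replaces 7 (the leftmost entry greater than 4); 7 is bumped to row 2. 7 is appended to row 2. The new tableau is [[1, 4, 9], [2, 7], [3], [5], [6], [8]].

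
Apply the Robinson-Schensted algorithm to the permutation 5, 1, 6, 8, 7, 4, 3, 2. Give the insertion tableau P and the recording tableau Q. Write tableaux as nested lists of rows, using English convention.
Insert each entry of the permutation into P by Schensted row insertion, recording in Q the position of each new cell.

After inserting 5: P = [[5]].
After inserting 1: P = [[1], [5]].
After inserting 6: P = [[1, 6], [5]].
After inserting 8: P = [[1, 6, 8], [5]].
After inserting 7: P = [[1, 6, 7], [5, 8]].
After inserting 4: P = [[1, 4, 7], [5, 6], [8]].
After inserting 3: P = [[1, 3, 7], [4, 6], [5], [8]].
After inserting 2: P = [[1, 2, 7], [3, 6], [4], [5], [8]].

So P = [[1, 2, 7], [3, 6], [4], [5], [8]], Q = [[1, 3, 4], [2, 5], [6], [7], [8]].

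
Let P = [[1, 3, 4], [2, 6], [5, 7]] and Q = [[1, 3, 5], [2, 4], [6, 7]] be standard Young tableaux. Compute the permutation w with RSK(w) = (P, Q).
Reverse the RSK construction: for i from n down to 1, find the cell of Q containing i, remove the entry at that cell from P, and reverse-bump it up through P; the value ejected from row 1 is w(i).

Step i=7: Q has 7 at row 3, column 2; remove 7 from row 3 of P and reverse-bump: 7 enters row 2 and ejects 6; 6 enters row 1 and ejects 4. So w(7) = 4. P is now [[1, 3, 6], [2, 7], [5]].
Step i=6: Q has 6 at row 3, column 1; remove 5 from row 3 of P and reverse-bump: 5 enters row 2 and ejects 2; 2 enters row 1 and ejects 1. So w(6) = 1. P is now [[2, 3, 6], [5, 7]].
Step i=5: Q has 5 at row 1, column 3; remove that cell from P, ejecting 6. So w(5) = 6. P is now [[2, 3], [5, 7]].
Step i=4: Q has 4 at row 2, column 2; remove 7 from row 2 of P and reverse-bump: 7 enters row 1 and ejects 3. So w(4) = 3. P is now [[2, 7], [5]].
Step i=3: Q has 3 at row 1, column 2; remove that cell from P, ejecting 7. So w(3) = 7. P is now [[2], [5]].
Step i=2: Q has 2 at row 2, column 1; remove 5 from row 2 of P and reverse-bump: 5 enters row 1 and ejects 2. So w(2) = 2. P is now [[5]].
Step i=1: Q has 1 at row 1, column 1; remove that cell from P, ejecting 5. So w(1) = 5. P is now [].

So w = 5 2 7 3 6 1 4.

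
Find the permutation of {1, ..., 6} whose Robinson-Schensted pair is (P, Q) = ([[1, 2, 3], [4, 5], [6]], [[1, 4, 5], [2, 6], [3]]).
6 4 1 2 5 3

Reverse the RSK construction: for i from n down to 1, find the cell of Q containing i, remove the entry at that cell from P, and reverse-bump it up through P; the value ejected from row 1 is w(i).

Step i=6: Q has 6 at row 2, column 2; remove 5 from row 2 of P and reverse-bump: 5 enters row 1 and ejects 3. So w(6) = 3. P is now [[1, 2, 5], [4], [6]].
Step i=5: Q has 5 at row 1, column 3; remove that cell from P, ejecting 5. So w(5) = 5. P is now [[1, 2], [4], [6]].
Step i=4: Q has 4 at row 1, column 2; remove that cell from P, ejecting 2. So w(4) = 2. P is now [[1], [4], [6]].
Step i=3: Q has 3 at row 3, column 1; remove 6 from row 3 of P and reverse-bump: 6 enters row 2 and ejects 4; 4 enters row 1 and ejects 1. So w(3) = 1. P is now [[4], [6]].
Step i=2: Q has 2 at row 2, column 1; remove 6 from row 2 of P and reverse-bump: 6 enters row 1 and ejects 4. So w(2) = 4. P is now [[6]].
Step i=1: Q has 1 at row 1, column 1; remove that cell from P, ejecting 6. So w(1) = 6. P is now [].

So w = 6 4 1 2 5 3.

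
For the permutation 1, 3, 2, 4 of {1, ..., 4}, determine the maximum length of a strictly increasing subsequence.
3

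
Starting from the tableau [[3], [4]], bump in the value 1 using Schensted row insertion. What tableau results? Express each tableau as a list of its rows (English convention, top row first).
[[1], [3], [4]]

In row 1, 1 replaces 3 (the leftmost entry greater than 1); 3 is bumped to row 2. In row 2, 3 replaces 4 (the leftmost entry greater than 3); 4 is bumped to row 3. 4 starts a new row 3. The new tableau is [[1], [3], [4]].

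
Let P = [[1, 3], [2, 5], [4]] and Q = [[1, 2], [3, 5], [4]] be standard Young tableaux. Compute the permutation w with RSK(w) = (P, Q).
Reverse the RSK construction: for i from n down to 1, find the cell of Q containing i, remove the entry at that cell from P, and reverse-bump it up through P; the value ejected from row 1 is w(i).

Step i=5: Q has 5 at row 2, column 2; remove 5 from row 2 of P and reverse-bump: 5 enters row 1 and ejects 3. So w(5) = 3. P is now [[1, 5], [2], [4]].
Step i=4: Q has 4 at row 3, column 1; remove 4 from row 3 of P and reverse-bump: 4 enters row 2 and ejects 2; 2 enters row 1 and ejects 1. So w(4) = 1. P is now [[2, 5], [4]].
Step i=3: Q has 3 at row 2, column 1; remove 4 from row 2 of P and reverse-bump: 4 enters row 1 and ejects 2. So w(3) = 2. P is now [[4, 5]].
Step i=2: Q has 2 at row 1, column 2; remove that cell from P, ejecting 5. So w(2) = 5. P is now [[4]].
Step i=1: Q has 1 at row 1, column 1; remove that cell from P, ejecting 4. So w(1) = 4. P is now [].

So w = 4 5 2 1 3.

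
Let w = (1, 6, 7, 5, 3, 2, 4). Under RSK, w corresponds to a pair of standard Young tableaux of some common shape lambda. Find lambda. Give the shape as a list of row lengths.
Row-insert each entry into an empty tableau.

After inserting 1: P = [[1]].
After inserting 6: P = [[1, 6]].
After inserting 7: P = [[1, 6, 7]].
After inserting 5: P = [[1, 5, 7], [6]].
After inserting 3: P = [[1, 3, 7], [5], [6]].
After inserting 2: P = [[1, 2, 7], [3], [5], [6]].
After inserting 4: P = [[1, 2, 4], [3, 7], [5], [6]].

The final insertion tableau P = [[1, 2, 4], [3, 7], [5], [6]] has shape [3, 2, 1, 1].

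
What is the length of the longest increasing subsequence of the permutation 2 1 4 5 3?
3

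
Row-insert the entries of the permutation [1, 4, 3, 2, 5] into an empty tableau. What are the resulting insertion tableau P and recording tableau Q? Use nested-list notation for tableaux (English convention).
Insert each entry of the permutation into P by Schensted row insertion, recording in Q the position of each new cell.

Insert 1: appended to row 1. P = [[1]], Q = [[1]].
Insert 4: appended to row 1. P = [[1, 4]], Q = [[1, 2]].
Insert 3: 3 bumps 4 from row 1; 4 starts row 2. P = [[1, 3], [4]], Q = [[1, 2], [3]].
Insert 2: 2 bumps 3 from row 1; 3 bumps 4 from row 2; 4 starts row 3. P = [[1, 2], [3], [4]], Q = [[1, 2], [3], [4]].
Insert 5: appended to row 1. P = [[1, 2, 5], [3], [4]], Q = [[1, 2, 5], [3], [4]].

So P = [[1, 2, 5], [3], [4]], Q = [[1, 2, 5], [3], [4]].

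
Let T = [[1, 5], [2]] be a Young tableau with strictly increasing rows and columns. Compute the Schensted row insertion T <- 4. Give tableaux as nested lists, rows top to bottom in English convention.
[[1, 4], [2, 5]]

In row 1, 4 replaces 5 (the leftmost entry greater than 4); 5 is bumped to row 2. 5 is appended to row 2. The new tableau is [[1, 4], [2, 5]].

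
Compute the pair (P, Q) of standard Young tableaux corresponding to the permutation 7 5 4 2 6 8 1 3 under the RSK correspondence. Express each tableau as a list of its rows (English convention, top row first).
P = [[1, 3, 8], [2, 6], [4], [5], [7]], Q = [[1, 5, 6], [2, 8], [3], [4], [7]]

Insert each entry of the permutation into P by Schensted row insertion, recording in Q the position of each new cell.

After inserting 7: P = [[7]].
After inserting 5: P = [[5], [7]].
After inserting 4: P = [[4], [5], [7]].
After inserting 2: P = [[2], [4], [5], [7]].
After inserting 6: P = [[2, 6], [4], [5], [7]].
After inserting 8: P = [[2, 6, 8], [4], [5], [7]].
After inserting 1: P = [[1, 6, 8], [2], [4], [5], [7]].
After inserting 3: P = [[1, 3, 8], [2, 6], [4], [5], [7]].

So P = [[1, 3, 8], [2, 6], [4], [5], [7]], Q = [[1, 5, 6], [2, 8], [3], [4], [7]].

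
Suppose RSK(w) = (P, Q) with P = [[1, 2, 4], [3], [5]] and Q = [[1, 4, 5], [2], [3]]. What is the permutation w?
Reverse the RSK construction: for i from n down to 1, find the cell of Q containing i, remove the entry at that cell from P, and reverse-bump it up through P; the value ejected from row 1 is w(i).

Step i=5: Q has 5 at row 1, column 3; remove that cell from P, ejecting 4. So w(5) = 4. P is now [[1, 2], [3], [5]].
Step i=4: Q has 4 at row 1, column 2; remove that cell from P, ejecting 2. So w(4) = 2. P is now [[1], [3], [5]].
Step i=3: Q has 3 at row 3, column 1; remove 5 from row 3 of P and reverse-bump: 5 enters row 2 and ejects 3; 3 enters row 1 and ejects 1. So w(3) = 1. P is now [[3], [5]].
Step i=2: Q has 2 at row 2, column 1; remove 5 from row 2 of P and reverse-bump: 5 enters row 1 and ejects 3. So w(2) = 3. P is now [[5]].
Step i=1: Q has 1 at row 1, column 1; remove that cell from P, ejecting 5. So w(1) = 5. P is now [].

So w = 5 3 1 2 4.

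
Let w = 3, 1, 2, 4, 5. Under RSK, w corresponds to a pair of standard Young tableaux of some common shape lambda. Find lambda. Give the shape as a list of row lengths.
RSK row insertion gives P = [[1, 2, 4, 5], [3]], which has shape [4, 1].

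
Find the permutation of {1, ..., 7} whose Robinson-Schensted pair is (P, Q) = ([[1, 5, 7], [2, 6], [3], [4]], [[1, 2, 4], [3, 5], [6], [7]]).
4 6 3 7 5 2 1

Reverse the RSK construction: for i from n down to 1, find the cell of Q containing i, remove the entry at that cell from P, and reverse-bump it up through P; the value ejected from row 1 is w(i).

Step i=7: Q has 7 at row 4, column 1; remove 4 from row 4 of P and reverse-bump: 4 enters row 3 and ejects 3; 3 enters row 2 and ejects 2; 2 enters row 1 and ejects 1. So w(7) = 1. P is now [[2, 5, 7], [3, 6], [4]].
Step i=6: Q has 6 at row 3, column 1; remove 4 from row 3 of P and reverse-bump: 4 enters row 2 and ejects 3; 3 enters row 1 and ejects 2. So w(6) = 2. P is now [[3, 5, 7], [4, 6]].
Step i=5: Q has 5 at row 2, column 2; remove 6 from row 2 of P and reverse-bump: 6 enters row 1 and ejects 5. So w(5) = 5. P is now [[3, 6, 7], [4]].
Step i=4: Q has 4 at row 1, column 3; remove that cell from P, ejecting 7. So w(4) = 7. P is now [[3, 6], [4]].
Step i=3: Q has 3 at row 2, column 1; remove 4 from row 2 of P and reverse-bump: 4 enters row 1 and ejects 3. So w(3) = 3. P is now [[4, 6]].
Step i=2: Q has 2 at row 1, column 2; remove that cell from P, ejecting 6. So w(2) = 6. P is now [[4]].
Step i=1: Q has 1 at row 1, column 1; remove that cell from P, ejecting 4. So w(1) = 4. P is now [].

So w = 4 6 3 7 5 2 1.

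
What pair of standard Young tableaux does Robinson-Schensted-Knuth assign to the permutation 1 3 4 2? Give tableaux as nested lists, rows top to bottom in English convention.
Insert each entry of the permutation into P by Schensted row insertion, recording in Q the position of each new cell.

Insert 1: appended to row 1. P = [[1]], Q = [[1]].
Insert 3: appended to row 1. P = [[1, 3]], Q = [[1, 2]].
Insert 4: appended to row 1. P = [[1, 3, 4]], Q = [[1, 2, 3]].
Insert 2: 2 bumps 3 from row 1; 3 starts row 2. P = [[1, 2, 4], [3]], Q = [[1, 2, 3], [4]].

So P = [[1, 2, 4], [3]], Q = [[1, 2, 3], [4]].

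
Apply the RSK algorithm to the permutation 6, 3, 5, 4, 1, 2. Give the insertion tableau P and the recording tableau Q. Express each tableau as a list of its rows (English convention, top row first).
Insert each entry of the permutation into P by Schensted row insertion, recording in Q the position of each new cell.

After inserting 6: P = [[6]].
After inserting 3: P = [[3], [6]].
After inserting 5: P = [[3, 5], [6]].
After inserting 4: P = [[3, 4], [5], [6]].
After inserting 1: P = [[1, 4], [3], [5], [6]].
After inserting 2: P = [[1, 2], [3, 4], [5], [6]].

So P = [[1, 2], [3, 4], [5], [6]], Q = [[1, 3], [2, 6], [4], [5]].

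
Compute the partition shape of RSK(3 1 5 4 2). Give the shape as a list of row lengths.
[2, 2, 1]

Row-insert each entry into an empty tableau.

After inserting 3: P = [[3]].
After inserting 1: P = [[1], [3]].
After inserting 5: P = [[1, 5], [3]].
After inserting 4: P = [[1, 4], [3, 5]].
After inserting 2: P = [[1, 2], [3, 4], [5]].

The final insertion tableau P = [[1, 2], [3, 4], [5]] has shape [2, 2, 1].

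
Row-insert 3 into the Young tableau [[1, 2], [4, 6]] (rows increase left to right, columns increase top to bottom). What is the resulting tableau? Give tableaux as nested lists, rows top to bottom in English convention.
[[1, 2, 3], [4, 6]]

3 is larger than every entry of row 1, so it is appended to row 1. The new tableau is [[1, 2, 3], [4, 6]].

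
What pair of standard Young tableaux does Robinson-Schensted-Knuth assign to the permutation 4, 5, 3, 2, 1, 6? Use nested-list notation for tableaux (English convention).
P = [[1, 5, 6], [2], [3], [4]], Q = [[1, 2, 6], [3], [4], [5]]

Insert each entry of the permutation into P by Schensted row insertion, recording in Q the position of each new cell.

After inserting 4: P = [[4]].
After inserting 5: P = [[4, 5]].
After inserting 3: P = [[3, 5], [4]].
After inserting 2: P = [[2, 5], [3], [4]].
After inserting 1: P = [[1, 5], [2], [3], [4]].
After inserting 6: P = [[1, 5, 6], [2], [3], [4]].

So P = [[1, 5, 6], [2], [3], [4]], Q = [[1, 2, 6], [3], [4], [5]].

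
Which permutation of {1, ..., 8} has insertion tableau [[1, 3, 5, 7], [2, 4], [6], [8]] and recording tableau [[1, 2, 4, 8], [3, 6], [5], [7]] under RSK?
Reverse the RSK construction: for i from n down to 1, find the cell of Q containing i, remove the entry at that cell from P, and reverse-bump it up through P; the value ejected from row 1 is w(i).

Step i=8: Q has 8 at row 1, column 4; remove that cell from P, ejecting 7. So w(8) = 7. P is now [[1, 3, 5], [2, 4], [6], [8]].
Step i=7: Q has 7 at row 4, column 1; remove 8 from row 4 of P and reverse-bump: 8 enters row 3 and ejects 6; 6 enters row 2 and ejects 4; 4 enters row 1 and ejects 3. So w(7) = 3. P is now [[1, 4, 5], [2, 6], [8]].
Step i=6: Q has 6 at row 2, column 2; remove 6 from row 2 of P and reverse-bump: 6 enters row 1 and ejects 5. So w(6) = 5. P is now [[1, 4, 6], [2], [8]].
Step i=5: Q has 5 at row 3, column 1; remove 8 from row 3 of P and reverse-bump: 8 enters row 2 and ejects 2; 2 enters row 1 and ejects 1. So w(5) = 1. P is now [[2, 4, 6], [8]].
Step i=4: Q has 4 at row 1, column 3; remove that cell from P, ejecting 6. So w(4) = 6. P is now [[2, 4], [8]].
Step i=3: Q has 3 at row 2, column 1; remove 8 from row 2 of P and reverse-bump: 8 enters row 1 and ejects 4. So w(3) = 4. P is now [[2, 8]].
Step i=2: Q has 2 at row 1, column 2; remove that cell from P, ejecting 8. So w(2) = 8. P is now [[2]].
Step i=1: Q has 1 at row 1, column 1; remove that cell from P, ejecting 2. So w(1) = 2. P is now [].

So w = 2 8 4 6 1 5 3 7.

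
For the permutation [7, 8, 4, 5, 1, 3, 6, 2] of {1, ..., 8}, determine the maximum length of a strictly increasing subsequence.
3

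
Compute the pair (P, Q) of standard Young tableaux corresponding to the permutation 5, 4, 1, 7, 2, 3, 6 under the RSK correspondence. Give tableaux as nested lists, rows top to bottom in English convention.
Insert each entry of the permutation into P by Schensted row insertion, recording in Q the position of each new cell.

After inserting 5: P = [[5]].
After inserting 4: P = [[4], [5]].
After inserting 1: P = [[1], [4], [5]].
After inserting 7: P = [[1, 7], [4], [5]].
After inserting 2: P = [[1, 2], [4, 7], [5]].
After inserting 3: P = [[1, 2, 3], [4, 7], [5]].
After inserting 6: P = [[1, 2, 3, 6], [4, 7], [5]].

So P = [[1, 2, 3, 6], [4, 7], [5]], Q = [[1, 4, 6, 7], [2, 5], [3]].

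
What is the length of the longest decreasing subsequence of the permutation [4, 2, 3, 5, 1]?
3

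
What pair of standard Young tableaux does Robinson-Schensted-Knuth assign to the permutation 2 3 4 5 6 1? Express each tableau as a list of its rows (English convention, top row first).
Insert each entry of the permutation into P by Schensted row insertion, recording in Q the position of each new cell.

Insert 2: appended to row 1. P = [[2]], Q = [[1]].
Insert 3: appended to row 1. P = [[2, 3]], Q = [[1, 2]].
Insert 4: appended to row 1. P = [[2, 3, 4]], Q = [[1, 2, 3]].
Insert 5: appended to row 1. P = [[2, 3, 4, 5]], Q = [[1, 2, 3, 4]].
Insert 6: appended to row 1. P = [[2, 3, 4, 5, 6]], Q = [[1, 2, 3, 4, 5]].
Insert 1: 1 bumps 2 from row 1; 2 starts row 2. P = [[1, 3, 4, 5, 6], [2]], Q = [[1, 2, 3, 4, 5], [6]].

So P = [[1, 3, 4, 5, 6], [2]], Q = [[1, 2, 3, 4, 5], [6]].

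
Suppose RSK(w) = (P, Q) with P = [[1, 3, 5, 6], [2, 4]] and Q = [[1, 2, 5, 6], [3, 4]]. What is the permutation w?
2 4 1 3 5 6

Reverse the RSK construction: for i from n down to 1, find the cell of Q containing i, remove the entry at that cell from P, and reverse-bump it up through P; the value ejected from row 1 is w(i).

Step i=6: Q has 6 at row 1, column 4; remove that cell from P, ejecting 6. So w(6) = 6. P is now [[1, 3, 5], [2, 4]].
Step i=5: Q has 5 at row 1, column 3; remove that cell from P, ejecting 5. So w(5) = 5. P is now [[1, 3], [2, 4]].
Step i=4: Q has 4 at row 2, column 2; remove 4 from row 2 of P and reverse-bump: 4 enters row 1 and ejects 3. So w(4) = 3. P is now [[1, 4], [2]].
Step i=3: Q has 3 at row 2, column 1; remove 2 from row 2 of P and reverse-bump: 2 enters row 1 and ejects 1. So w(3) = 1. P is now [[2, 4]].
Step i=2: Q has 2 at row 1, column 2; remove that cell from P, ejecting 4. So w(2) = 4. P is now [[2]].
Step i=1: Q has 1 at row 1, column 1; remove that cell from P, ejecting 2. So w(1) = 2. P is now [].

So w = 2 4 1 3 5 6.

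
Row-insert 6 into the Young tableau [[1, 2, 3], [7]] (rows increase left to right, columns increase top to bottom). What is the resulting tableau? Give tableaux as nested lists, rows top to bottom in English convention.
6 is larger than every entry of row 1, so it is appended to row 1. The new tableau is [[1, 2, 3, 6], [7]].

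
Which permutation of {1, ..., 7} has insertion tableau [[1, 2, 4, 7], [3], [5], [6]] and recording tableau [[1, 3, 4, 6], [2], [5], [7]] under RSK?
Reverse the RSK construction: for i from n down to 1, find the cell of Q containing i, remove the entry at that cell from P, and reverse-bump it up through P; the value ejected from row 1 is w(i).

Step i=7: Q has 7 at row 4, column 1; remove 6 from row 4 of P and reverse-bump: 6 enters row 3 and ejects 5; 5 enters row 2 and ejects 3; 3 enters row 1 and ejects 2. So w(7) = 2. P is now [[1, 3, 4, 7], [5], [6]].
Step i=6: Q has 6 at row 1, column 4; remove that cell from P, ejecting 7. So w(6) = 7. P is now [[1, 3, 4], [5], [6]].
Step i=5: Q has 5 at row 3, column 1; remove 6 from row 3 of P and reverse-bump: 6 enters row 2 and ejects 5; 5 enters row 1 and ejects 4. So w(5) = 4. P is now [[1, 3, 5], [6]].
Step i=4: Q has 4 at row 1, column 3; remove that cell from P, ejecting 5. So w(4) = 5. P is now [[1, 3], [6]].
Step i=3: Q has 3 at row 1, column 2; remove that cell from P, ejecting 3. So w(3) = 3. P is now [[1], [6]].
Step i=2: Q has 2 at row 2, column 1; remove 6 from row 2 of P and reverse-bump: 6 enters row 1 and ejects 1. So w(2) = 1. P is now [[6]].
Step i=1: Q has 1 at row 1, column 1; remove that cell from P, ejecting 6. So w(1) = 6. P is now [].

So w = 6 1 3 5 4 7 2.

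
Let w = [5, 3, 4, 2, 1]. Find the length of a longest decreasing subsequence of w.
4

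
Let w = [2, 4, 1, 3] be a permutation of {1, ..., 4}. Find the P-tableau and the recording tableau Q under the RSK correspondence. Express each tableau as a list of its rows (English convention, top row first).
Insert each entry of the permutation into P by Schensted row insertion, recording in Q the position of each new cell.

Insert 2: appended to row 1. P = [[2]], Q = [[1]].
Insert 4: appended to row 1. P = [[2, 4]], Q = [[1, 2]].
Insert 1: 1 bumps 2 from row 1; 2 starts row 2. P = [[1, 4], [2]], Q = [[1, 2], [3]].
Insert 3: 3 bumps 4 from row 1; 4 appends to row 2. P = [[1, 3], [2, 4]], Q = [[1, 2], [3, 4]].

So P = [[1, 3], [2, 4]], Q = [[1, 2], [3, 4]].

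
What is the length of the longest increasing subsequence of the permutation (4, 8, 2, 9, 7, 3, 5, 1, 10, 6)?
4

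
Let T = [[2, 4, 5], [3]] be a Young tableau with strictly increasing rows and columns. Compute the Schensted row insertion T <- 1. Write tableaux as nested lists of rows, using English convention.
[[1, 4, 5], [2], [3]]

In row 1, 1 replaces 2 (the leftmost entry greater than 1); 2 is bumped to row 2. In row 2, 2 replaces 3 (the leftmost entry greater than 2); 3 is bumped to row 3. 3 starts a new row 3. The new tableau is [[1, 4, 5], [2], [3]].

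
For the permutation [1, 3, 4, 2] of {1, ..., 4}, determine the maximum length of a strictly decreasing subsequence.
2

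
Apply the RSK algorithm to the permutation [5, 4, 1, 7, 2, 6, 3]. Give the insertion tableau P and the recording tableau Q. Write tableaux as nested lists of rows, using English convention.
P = [[1, 2, 3], [4, 6], [5, 7]], Q = [[1, 4, 6], [2, 5], [3, 7]]

Insert each entry of the permutation into P by Schensted row insertion, recording in Q the position of each new cell.

Insert 5: appended to row 1. P = [[5]].
Insert 4: 4 bumps 5 from row 1; 5 starts row 2. P = [[4], [5]].
Insert 1: 1 bumps 4 from row 1; 4 bumps 5 from row 2; 5 starts row 3. P = [[1], [4], [5]].
Insert 7: appended to row 1. P = [[1, 7], [4], [5]].
Insert 2: 2 bumps 7 from row 1; 7 appends to row 2. P = [[1, 2], [4, 7], [5]].
Insert 6: appended to row 1. P = [[1, 2, 6], [4, 7], [5]].
Insert 3: 3 bumps 6 from row 1; 6 bumps 7 from row 2; 7 appends to row 3. P = [[1, 2, 3], [4, 6], [5, 7]].

So P = [[1, 2, 3], [4, 6], [5, 7]], Q = [[1, 4, 6], [2, 5], [3, 7]].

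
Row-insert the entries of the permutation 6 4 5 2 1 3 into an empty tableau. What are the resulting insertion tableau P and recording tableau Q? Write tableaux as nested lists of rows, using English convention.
P = [[1, 3], [2, 5], [4], [6]], Q = [[1, 3], [2, 6], [4], [5]]

Insert each entry of the permutation into P by Schensted row insertion, recording in Q the position of each new cell.

After inserting 6: P = [[6]].
After inserting 4: P = [[4], [6]].
After inserting 5: P = [[4, 5], [6]].
After inserting 2: P = [[2, 5], [4], [6]].
After inserting 1: P = [[1, 5], [2], [4], [6]].
After inserting 3: P = [[1, 3], [2, 5], [4], [6]].

So P = [[1, 3], [2, 5], [4], [6]], Q = [[1, 3], [2, 6], [4], [5]].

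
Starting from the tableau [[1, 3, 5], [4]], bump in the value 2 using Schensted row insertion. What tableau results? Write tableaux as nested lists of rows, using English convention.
[[1, 2, 5], [3], [4]]

In row 1, 2 replaces 3 (the leftmost entry greater than 2); 3 is bumped to row 2. In row 2, 3 replaces 4 (the leftmost entry greater than 3); 4 is bumped to row 3. 4 starts a new row 3. The new tableau is [[1, 2, 5], [3], [4]].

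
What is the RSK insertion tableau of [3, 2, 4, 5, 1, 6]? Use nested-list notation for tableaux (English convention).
Insert 3: appended to row 1. P = [[3]].
Insert 2: 2 bumps 3 from row 1; 3 starts row 2. P = [[2], [3]].
Insert 4: appended to row 1. P = [[2, 4], [3]].
Insert 5: appended to row 1. P = [[2, 4, 5], [3]].
Insert 1: 1 bumps 2 from row 1; 2 bumps 3 from row 2; 3 starts row 3. P = [[1, 4, 5], [2], [3]].
Insert 6: appended to row 1. P = [[1, 4, 5, 6], [2], [3]].

So P = [[1, 4, 5, 6], [2], [3]].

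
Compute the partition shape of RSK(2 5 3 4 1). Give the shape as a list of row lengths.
Row-insert each entry into an empty tableau.

After inserting 2: P = [[2]].
After inserting 5: P = [[2, 5]].
After inserting 3: P = [[2, 3], [5]].
After inserting 4: P = [[2, 3, 4], [5]].
After inserting 1: P = [[1, 3, 4], [2], [5]].

The final insertion tableau P = [[1, 3, 4], [2], [5]] has shape [3, 1, 1].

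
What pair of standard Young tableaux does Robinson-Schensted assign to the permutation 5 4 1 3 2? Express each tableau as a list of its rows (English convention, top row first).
P = [[1, 2], [3], [4], [5]], Q = [[1, 4], [2], [3], [5]]

Insert each entry of the permutation into P by Schensted row insertion, recording in Q the position of each new cell.

Insert 5: appended to row 1. P = [[5]], Q = [[1]].
Insert 4: 4 bumps 5 from row 1; 5 starts row 2. P = [[4], [5]], Q = [[1], [2]].
Insert 1: 1 bumps 4 from row 1; 4 bumps 5 from row 2; 5 starts row 3. P = [[1], [4], [5]], Q = [[1], [2], [3]].
Insert 3: appended to row 1. P = [[1, 3], [4], [5]], Q = [[1, 4], [2], [3]].
Insert 2: 2 bumps 3 from row 1; 3 bumps 4 from row 2; 4 bumps 5 from row 3; 5 starts row 4. P = [[1, 2], [3], [4], [5]], Q = [[1, 4], [2], [3], [5]].

So P = [[1, 2], [3], [4], [5]], Q = [[1, 4], [2], [3], [5]].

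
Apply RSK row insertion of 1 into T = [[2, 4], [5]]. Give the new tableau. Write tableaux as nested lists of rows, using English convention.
[[1, 4], [2], [5]]

In row 1, 1 replaces 2 (the leftmost entry greater than 1); 2 is bumped to row 2. In row 2, 2 replaces 5 (the leftmost entry greater than 2); 5 is bumped to row 3. 5 starts a new row 3. The new tableau is [[1, 4], [2], [5]].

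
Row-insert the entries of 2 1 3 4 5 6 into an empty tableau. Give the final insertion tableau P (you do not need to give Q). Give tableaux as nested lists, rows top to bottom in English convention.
P = [[1, 3, 4, 5, 6], [2]]

Insert 2: appended to row 1. P = [[2]].
Insert 1: 1 bumps 2 from row 1; 2 starts row 2. P = [[1], [2]].
Insert 3: appended to row 1. P = [[1, 3], [2]].
Insert 4: appended to row 1. P = [[1, 3, 4], [2]].
Insert 5: appended to row 1. P = [[1, 3, 4, 5], [2]].
Insert 6: appended to row 1. P = [[1, 3, 4, 5, 6], [2]].

So P = [[1, 3, 4, 5, 6], [2]].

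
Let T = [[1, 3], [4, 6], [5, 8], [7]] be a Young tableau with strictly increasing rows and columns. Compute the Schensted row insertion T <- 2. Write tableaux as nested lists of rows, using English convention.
In row 1, 2 replaces 3 (the leftmost entry greater than 2); 3 is bumped to row 2. In row 2, 3 replaces 4 (the leftmost entry greater than 3); 4 is bumped to row 3. In row 3, 4 replaces 5 (the leftmost entry greater than 4); 5 is bumped to row 4. In row 4, 5 replaces 7 (the leftmost entry greater than 5); 7 is bumped to row 5. 7 starts a new row 5. The new tableau is [[1, 2], [3, 6], [4, 8], [5], [7]].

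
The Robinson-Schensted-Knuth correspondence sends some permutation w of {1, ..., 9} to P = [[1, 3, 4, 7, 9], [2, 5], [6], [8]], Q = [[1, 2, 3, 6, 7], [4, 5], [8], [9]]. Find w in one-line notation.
2 3 8 1 6 7 9 5 4

Reverse the RSK construction: for i from n down to 1, find the cell of Q containing i, remove the entry at that cell from P, and reverse-bump it up through P; the value ejected from row 1 is w(i).

Step i=9: Q has 9 at row 4, column 1; remove 8 from row 4 of P and reverse-bump: 8 enters row 3 and ejects 6; 6 enters row 2 and ejects 5; 5 enters row 1 and ejects 4. So w(9) = 4. P is now [[1, 3, 5, 7, 9], [2, 6], [8]].
Step i=8: Q has 8 at row 3, column 1; remove 8 from row 3 of P and reverse-bump: 8 enters row 2 and ejects 6; 6 enters row 1 and ejects 5. So w(8) = 5. P is now [[1, 3, 6, 7, 9], [2, 8]].
Step i=7: Q has 7 at row 1, column 5; remove that cell from P, ejecting 9. So w(7) = 9. P is now [[1, 3, 6, 7], [2, 8]].
Step i=6: Q has 6 at row 1, column 4; remove that cell from P, ejecting 7. So w(6) = 7. P is now [[1, 3, 6], [2, 8]].
Step i=5: Q has 5 at row 2, column 2; remove 8 from row 2 of P and reverse-bump: 8 enters row 1 and ejects 6. So w(5) = 6. P is now [[1, 3, 8], [2]].
Step i=4: Q has 4 at row 2, column 1; remove 2 from row 2 of P and reverse-bump: 2 enters row 1 and ejects 1. So w(4) = 1. P is now [[2, 3, 8]].
Step i=3: Q has 3 at row 1, column 3; remove that cell from P, ejecting 8. So w(3) = 8. P is now [[2, 3]].
Step i=2: Q has 2 at row 1, column 2; remove that cell from P, ejecting 3. So w(2) = 3. P is now [[2]].
Step i=1: Q has 1 at row 1, column 1; remove that cell from P, ejecting 2. So w(1) = 2. P is now [].

So w = 2 3 8 1 6 7 9 5 4.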